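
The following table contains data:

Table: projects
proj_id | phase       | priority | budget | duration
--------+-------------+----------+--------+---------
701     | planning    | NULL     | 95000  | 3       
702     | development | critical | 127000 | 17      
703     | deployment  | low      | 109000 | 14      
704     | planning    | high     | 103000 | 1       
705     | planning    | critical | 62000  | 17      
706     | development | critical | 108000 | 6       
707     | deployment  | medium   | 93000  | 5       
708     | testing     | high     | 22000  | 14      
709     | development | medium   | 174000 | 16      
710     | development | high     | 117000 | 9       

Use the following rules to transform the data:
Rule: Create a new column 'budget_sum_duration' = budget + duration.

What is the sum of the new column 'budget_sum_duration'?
1010102

Step 1: For each record, compute budget + duration
Example calculations:
  95000 + 3 = 95003
  127000 + 17 = 127017
  109000 + 14 = 109014
  ...
Step 2: Sum all derived values
Step 3: Total = 1010102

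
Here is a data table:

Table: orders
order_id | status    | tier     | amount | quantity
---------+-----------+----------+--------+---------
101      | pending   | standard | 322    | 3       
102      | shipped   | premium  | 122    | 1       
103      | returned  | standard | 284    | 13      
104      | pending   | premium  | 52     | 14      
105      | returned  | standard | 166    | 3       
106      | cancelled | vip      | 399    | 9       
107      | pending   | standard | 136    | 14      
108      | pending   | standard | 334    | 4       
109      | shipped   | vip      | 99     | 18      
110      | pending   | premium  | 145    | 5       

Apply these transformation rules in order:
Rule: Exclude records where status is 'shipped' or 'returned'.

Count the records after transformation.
6

Step 1: Count records to exclude
  - 2 (shipped) + 2 (returned) = 4 records
Step 2: Total records: 10
Step 3: Remaining = 10 - 4 = 6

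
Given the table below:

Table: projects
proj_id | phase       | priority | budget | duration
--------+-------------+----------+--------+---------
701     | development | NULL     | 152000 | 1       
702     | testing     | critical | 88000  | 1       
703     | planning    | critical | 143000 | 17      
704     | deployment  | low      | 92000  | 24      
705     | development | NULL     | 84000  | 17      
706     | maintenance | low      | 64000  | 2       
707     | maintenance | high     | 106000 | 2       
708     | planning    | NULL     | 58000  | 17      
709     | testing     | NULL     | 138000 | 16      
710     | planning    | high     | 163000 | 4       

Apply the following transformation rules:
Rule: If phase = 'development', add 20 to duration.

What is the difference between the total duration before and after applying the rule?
40

Step 1: Original sum of duration = 101
Step 2: 2 records have phase = 'development'
Step 3: Each affected record changes by 20
Step 4: Total change = 2 × 20 = 40
Step 5: New sum = 101 + 40 = 141
Step 6: Difference = |141 - 101| = 40
        (Sum increased by 40)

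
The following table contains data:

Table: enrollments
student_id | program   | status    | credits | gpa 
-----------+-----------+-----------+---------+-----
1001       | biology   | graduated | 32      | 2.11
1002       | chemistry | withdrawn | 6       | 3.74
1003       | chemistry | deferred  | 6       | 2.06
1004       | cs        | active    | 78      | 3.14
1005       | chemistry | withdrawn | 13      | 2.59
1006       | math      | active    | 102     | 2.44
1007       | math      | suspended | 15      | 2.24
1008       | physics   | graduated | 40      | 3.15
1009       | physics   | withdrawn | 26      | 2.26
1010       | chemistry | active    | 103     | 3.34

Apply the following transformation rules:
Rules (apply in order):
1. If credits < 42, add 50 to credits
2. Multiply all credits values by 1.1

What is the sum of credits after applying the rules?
848.1

Step 1: Apply Rule 1 - Add 50 to records with credits < 42
  - 7 records affected: 138 + (7 × 50) = 488
  - Unaffected records: 283
  - Sum after Rule 1: 771
Step 2: Apply Rule 2 - Multiply all by 1.1
  - 771 × 1.1 = 848.1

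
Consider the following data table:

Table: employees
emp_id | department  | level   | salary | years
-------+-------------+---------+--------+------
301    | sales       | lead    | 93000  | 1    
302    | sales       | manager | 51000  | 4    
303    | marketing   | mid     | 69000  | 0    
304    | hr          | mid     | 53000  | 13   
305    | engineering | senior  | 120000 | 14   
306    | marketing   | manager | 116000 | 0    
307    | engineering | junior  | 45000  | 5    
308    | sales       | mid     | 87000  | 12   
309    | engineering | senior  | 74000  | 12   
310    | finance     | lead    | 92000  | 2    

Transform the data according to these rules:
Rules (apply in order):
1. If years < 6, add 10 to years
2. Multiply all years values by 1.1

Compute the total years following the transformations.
135.3

Step 1: Apply Rule 1 - Add 10 to records with years < 6
  - 6 records affected: 12 + (6 × 10) = 72
  - Unaffected records: 51
  - Sum after Rule 1: 123
Step 2: Apply Rule 2 - Multiply all by 1.1
  - 123 × 1.1 = 135.3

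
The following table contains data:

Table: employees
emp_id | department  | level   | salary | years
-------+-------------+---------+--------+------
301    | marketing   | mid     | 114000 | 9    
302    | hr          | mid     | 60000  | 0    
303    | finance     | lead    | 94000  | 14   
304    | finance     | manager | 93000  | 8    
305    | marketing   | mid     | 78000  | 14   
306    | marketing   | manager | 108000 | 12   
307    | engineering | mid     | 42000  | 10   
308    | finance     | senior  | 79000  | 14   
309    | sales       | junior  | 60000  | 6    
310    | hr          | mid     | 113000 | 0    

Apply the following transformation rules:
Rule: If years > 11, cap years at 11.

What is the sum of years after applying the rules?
77

Step 1: 4 records have years > 11
Step 2: These records originally summed to 54
Step 3: After capping: 4 × 11 = 44
Step 4: Unaffected records sum: 33
Step 5: Final sum = 44 + 33 = 77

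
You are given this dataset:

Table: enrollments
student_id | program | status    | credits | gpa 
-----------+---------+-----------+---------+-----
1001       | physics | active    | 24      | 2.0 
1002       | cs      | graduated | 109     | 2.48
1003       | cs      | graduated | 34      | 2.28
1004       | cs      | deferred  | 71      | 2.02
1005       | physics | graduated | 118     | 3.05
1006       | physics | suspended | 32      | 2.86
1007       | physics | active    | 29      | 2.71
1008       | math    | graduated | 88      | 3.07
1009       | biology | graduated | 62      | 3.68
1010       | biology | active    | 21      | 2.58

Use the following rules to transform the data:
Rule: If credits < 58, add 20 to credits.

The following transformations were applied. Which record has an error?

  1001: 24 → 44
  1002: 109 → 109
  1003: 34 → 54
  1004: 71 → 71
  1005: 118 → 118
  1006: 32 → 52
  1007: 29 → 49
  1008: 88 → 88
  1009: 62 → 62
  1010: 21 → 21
Record 1010 has an error. The correct transformed value should be 41, not 21.

Step 1: Check each record against the rule
Step 2: Record 1010 has credits = 21
Step 3: Since 21 < 58, the bonus should have been applied
Step 4: Correct value = 41, but claimed value = 21
Conclusion: Record 1010 has the error.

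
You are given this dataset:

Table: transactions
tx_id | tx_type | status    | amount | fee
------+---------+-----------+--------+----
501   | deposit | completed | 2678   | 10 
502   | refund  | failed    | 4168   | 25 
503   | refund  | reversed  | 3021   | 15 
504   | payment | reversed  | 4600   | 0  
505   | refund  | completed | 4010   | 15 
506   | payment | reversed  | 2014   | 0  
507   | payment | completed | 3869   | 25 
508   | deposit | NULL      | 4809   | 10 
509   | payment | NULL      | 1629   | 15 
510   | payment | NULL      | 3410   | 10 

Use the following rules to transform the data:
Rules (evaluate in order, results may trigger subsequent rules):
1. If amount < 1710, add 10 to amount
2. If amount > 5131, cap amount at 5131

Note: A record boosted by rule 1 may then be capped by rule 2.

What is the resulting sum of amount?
34218

Step 1: Apply rule 1 to records with amount < 1710
  - 1 records get bonus of 10
  - Of these, 0 records then exceed 5131 and get capped
Step 2: Apply rule 2 to records with amount > 5131
  - 0 records (original) are capped
Step 3: Calculate final sum = 34218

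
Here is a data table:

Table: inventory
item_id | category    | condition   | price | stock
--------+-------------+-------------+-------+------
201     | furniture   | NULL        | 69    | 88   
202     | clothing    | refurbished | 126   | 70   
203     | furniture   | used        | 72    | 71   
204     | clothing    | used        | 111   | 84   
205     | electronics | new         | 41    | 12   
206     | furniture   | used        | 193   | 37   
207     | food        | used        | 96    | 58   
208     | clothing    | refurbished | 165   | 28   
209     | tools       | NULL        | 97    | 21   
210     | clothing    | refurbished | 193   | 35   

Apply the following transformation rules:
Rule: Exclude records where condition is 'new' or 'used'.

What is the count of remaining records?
5

Step 1: Count records to exclude
  - 1 (new) + 4 (used) = 5 records
Step 2: Total records: 10
Step 3: Remaining = 10 - 5 = 5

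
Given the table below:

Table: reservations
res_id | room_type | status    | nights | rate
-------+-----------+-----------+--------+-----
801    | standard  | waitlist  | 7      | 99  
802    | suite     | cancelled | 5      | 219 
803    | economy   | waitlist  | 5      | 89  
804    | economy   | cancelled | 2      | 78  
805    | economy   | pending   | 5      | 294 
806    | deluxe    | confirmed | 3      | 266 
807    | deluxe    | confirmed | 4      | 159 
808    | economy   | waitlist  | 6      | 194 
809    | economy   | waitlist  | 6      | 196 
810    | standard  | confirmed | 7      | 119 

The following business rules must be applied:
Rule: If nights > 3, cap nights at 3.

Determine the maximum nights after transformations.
3

Step 1: Original maximum nights = 7
Step 2: Apply cap at 3
Step 3: 8 records had nights > 3 and were capped
Step 4: Maximum after transformation = 3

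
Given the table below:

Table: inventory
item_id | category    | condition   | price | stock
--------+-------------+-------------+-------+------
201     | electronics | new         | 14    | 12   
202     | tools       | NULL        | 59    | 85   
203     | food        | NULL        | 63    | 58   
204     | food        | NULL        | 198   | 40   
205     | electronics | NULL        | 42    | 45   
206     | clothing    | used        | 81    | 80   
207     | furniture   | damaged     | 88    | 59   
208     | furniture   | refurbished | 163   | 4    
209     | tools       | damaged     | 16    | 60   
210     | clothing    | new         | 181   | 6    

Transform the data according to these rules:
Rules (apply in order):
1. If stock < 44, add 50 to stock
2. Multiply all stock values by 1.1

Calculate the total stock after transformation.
713.9

Step 1: Apply Rule 1 - Add 50 to records with stock < 44
  - 4 records affected: 62 + (4 × 50) = 262
  - Unaffected records: 387
  - Sum after Rule 1: 649
Step 2: Apply Rule 2 - Multiply all by 1.1
  - 649 × 1.1 = 713.9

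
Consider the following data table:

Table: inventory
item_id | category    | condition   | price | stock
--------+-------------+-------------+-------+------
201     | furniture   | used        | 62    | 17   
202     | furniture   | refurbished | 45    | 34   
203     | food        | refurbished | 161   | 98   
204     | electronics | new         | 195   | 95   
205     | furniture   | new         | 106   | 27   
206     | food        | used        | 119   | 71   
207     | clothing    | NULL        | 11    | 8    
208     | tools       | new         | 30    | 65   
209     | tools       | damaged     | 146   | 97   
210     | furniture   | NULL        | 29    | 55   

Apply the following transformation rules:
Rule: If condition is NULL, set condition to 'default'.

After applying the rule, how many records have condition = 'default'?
2

Step 1: Count records where condition IS NULL
Step 2: Found 2 records with NULL condition
Step 3: These records will have condition set to 'default'
Step 4: Records already having condition = 'default': 0
Step 5: Answer: 2 + 0 = 2 records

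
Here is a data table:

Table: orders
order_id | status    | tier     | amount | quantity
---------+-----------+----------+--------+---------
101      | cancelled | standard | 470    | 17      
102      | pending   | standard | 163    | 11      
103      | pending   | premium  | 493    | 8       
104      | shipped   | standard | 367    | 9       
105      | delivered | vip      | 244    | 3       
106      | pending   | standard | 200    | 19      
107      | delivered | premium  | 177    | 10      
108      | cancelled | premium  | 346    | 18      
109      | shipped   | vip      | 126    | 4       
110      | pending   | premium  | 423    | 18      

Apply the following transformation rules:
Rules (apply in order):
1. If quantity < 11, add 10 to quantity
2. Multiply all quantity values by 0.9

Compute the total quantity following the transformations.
150.3

Step 1: Apply Rule 1 - Add 10 to records with quantity < 11
  - 5 records affected: 34 + (5 × 10) = 84
  - Unaffected records: 83
  - Sum after Rule 1: 167
Step 2: Apply Rule 2 - Multiply all by 0.9
  - 167 × 0.9 = 150.3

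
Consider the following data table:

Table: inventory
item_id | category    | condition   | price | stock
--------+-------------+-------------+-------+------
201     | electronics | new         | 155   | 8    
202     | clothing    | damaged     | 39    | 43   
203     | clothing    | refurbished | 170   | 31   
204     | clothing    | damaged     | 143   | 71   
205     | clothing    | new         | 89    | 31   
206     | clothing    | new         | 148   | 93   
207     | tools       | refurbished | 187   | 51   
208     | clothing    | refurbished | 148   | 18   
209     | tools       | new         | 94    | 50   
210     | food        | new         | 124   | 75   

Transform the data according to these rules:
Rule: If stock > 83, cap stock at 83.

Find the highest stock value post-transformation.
83

Step 1: Original maximum stock = 93
Step 2: Apply cap at 83
Step 3: 1 records had stock > 83 and were capped
Step 4: Maximum after transformation = 83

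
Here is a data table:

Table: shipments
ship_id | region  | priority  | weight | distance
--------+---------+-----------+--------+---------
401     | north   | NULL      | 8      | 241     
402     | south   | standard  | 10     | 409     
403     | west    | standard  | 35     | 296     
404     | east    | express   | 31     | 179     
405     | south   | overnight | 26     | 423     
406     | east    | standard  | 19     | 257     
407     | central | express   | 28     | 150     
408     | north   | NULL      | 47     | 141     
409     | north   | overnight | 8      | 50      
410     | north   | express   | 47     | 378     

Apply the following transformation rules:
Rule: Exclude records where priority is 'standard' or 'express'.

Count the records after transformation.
4

Step 1: Count records to exclude
  - 3 (standard) + 3 (express) = 6 records
Step 2: Total records: 10
Step 3: Remaining = 10 - 6 = 4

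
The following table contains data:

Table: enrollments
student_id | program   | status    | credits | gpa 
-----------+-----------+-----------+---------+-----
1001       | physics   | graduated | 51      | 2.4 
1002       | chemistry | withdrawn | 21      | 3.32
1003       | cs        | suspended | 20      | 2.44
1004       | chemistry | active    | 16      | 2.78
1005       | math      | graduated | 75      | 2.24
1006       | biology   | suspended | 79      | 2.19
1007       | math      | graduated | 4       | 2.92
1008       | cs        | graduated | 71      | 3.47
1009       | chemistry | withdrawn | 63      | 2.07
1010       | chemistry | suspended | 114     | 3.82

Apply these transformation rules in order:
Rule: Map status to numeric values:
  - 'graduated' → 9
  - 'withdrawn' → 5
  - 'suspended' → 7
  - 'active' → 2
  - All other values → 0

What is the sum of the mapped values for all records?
69

Step 1: Apply mapping to each record
Step 2: Count by status:
  'graduated': 4 records × 9 = 36
  'withdrawn': 2 records × 5 = 10
  'suspended': 3 records × 7 = 21
  'active': 1 records × 2 = 2
Step 3: Sum all mapped values = 69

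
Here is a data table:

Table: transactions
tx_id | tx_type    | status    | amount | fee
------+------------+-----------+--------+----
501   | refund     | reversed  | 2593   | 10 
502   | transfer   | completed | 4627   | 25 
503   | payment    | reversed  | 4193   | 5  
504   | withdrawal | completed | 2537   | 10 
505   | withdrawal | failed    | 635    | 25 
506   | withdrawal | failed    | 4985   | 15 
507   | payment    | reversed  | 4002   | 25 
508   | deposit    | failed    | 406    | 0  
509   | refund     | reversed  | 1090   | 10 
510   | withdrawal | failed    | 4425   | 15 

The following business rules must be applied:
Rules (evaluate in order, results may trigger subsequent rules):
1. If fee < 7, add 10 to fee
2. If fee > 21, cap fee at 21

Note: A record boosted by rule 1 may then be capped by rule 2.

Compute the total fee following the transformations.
148

Step 1: Apply rule 1 to records with fee < 7
  - 2 records get bonus of 10
  - Of these, 0 records then exceed 21 and get capped
Step 2: Apply rule 2 to records with fee > 21
  - 3 records (original) are capped
Step 3: Calculate final sum = 148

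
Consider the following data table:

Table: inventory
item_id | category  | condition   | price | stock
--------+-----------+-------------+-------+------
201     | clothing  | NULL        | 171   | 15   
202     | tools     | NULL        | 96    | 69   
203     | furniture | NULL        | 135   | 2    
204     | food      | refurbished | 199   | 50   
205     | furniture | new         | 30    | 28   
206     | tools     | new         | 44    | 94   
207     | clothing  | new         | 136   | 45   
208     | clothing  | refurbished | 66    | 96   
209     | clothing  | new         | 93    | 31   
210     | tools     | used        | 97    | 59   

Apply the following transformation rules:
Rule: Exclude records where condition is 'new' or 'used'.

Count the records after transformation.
5

Step 1: Count records to exclude
  - 4 (new) + 1 (used) = 5 records
Step 2: Total records: 10
Step 3: Remaining = 10 - 5 = 5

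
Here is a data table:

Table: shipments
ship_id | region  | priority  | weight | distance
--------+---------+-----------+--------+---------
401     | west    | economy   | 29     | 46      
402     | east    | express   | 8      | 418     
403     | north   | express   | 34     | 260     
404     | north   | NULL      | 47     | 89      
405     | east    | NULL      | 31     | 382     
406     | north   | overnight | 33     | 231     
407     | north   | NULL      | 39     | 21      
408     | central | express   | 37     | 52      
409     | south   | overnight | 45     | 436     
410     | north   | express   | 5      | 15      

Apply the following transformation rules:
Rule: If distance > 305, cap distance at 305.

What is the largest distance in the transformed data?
305

Step 1: Original maximum distance = 436
Step 2: Apply cap at 305
Step 3: 3 records had distance > 305 and were capped
Step 4: Maximum after transformation = 305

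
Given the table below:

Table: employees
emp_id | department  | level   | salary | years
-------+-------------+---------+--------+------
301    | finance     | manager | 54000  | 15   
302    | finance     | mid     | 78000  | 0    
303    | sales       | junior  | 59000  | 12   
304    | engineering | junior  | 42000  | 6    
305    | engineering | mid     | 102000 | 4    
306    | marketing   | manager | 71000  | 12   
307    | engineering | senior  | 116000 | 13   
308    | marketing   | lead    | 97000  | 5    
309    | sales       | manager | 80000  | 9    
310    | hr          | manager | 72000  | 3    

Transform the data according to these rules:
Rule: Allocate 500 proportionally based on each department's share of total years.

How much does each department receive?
engineering: 145.57, finance: 94.94, hr: 18.99, marketing: 107.59, sales: 132.91

Step 1: Calculate total years = 79
Step 2: Calculate each department's proportion:
  engineering: 23/79 = 29.11% → 145.57
  finance: 15/79 = 18.99% → 94.94
  hr: 3/79 = 3.80% → 18.99
  marketing: 17/79 = 21.52% → 107.59
  sales: 21/79 = 26.58% → 132.91
Step 3: Verify: sum of allocations ≈ 500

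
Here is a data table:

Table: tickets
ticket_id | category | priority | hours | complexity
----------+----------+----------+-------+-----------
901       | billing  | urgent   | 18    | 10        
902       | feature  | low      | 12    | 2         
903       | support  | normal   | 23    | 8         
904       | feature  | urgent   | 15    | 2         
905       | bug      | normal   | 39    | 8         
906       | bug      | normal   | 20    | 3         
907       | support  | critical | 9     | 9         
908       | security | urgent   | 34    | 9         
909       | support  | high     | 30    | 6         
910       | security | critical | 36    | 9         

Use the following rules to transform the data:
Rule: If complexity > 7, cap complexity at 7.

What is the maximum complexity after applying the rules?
7

Step 1: Original maximum complexity = 10
Step 2: Apply cap at 7
Step 3: 6 records had complexity > 7 and were capped
Step 4: Maximum after transformation = 7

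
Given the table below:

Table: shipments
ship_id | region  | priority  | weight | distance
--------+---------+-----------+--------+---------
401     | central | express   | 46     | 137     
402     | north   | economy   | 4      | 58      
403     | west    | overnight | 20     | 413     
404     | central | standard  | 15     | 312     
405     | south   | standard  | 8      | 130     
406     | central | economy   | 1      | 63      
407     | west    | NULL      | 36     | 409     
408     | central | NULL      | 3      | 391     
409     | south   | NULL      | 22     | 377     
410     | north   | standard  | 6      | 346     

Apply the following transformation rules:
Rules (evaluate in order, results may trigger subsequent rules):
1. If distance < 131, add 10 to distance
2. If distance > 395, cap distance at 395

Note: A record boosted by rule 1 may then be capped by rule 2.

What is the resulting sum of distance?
2634

Step 1: Apply rule 1 to records with distance < 131
  - 3 records get bonus of 10
  - Of these, 0 records then exceed 395 and get capped
Step 2: Apply rule 2 to records with distance > 395
  - 2 records (original) are capped
Step 3: Calculate final sum = 2634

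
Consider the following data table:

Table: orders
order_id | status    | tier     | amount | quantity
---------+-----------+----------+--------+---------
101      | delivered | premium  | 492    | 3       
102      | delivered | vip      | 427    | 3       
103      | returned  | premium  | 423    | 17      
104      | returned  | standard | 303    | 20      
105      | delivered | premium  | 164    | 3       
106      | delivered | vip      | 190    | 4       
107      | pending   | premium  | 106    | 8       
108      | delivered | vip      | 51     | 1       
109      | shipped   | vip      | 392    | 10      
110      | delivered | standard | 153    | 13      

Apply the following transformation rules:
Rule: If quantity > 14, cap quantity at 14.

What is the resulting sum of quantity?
73

Step 1: 2 records have quantity > 14
Step 2: These records originally summed to 37
Step 3: After capping: 2 × 14 = 28
Step 4: Unaffected records sum: 45
Step 5: Final sum = 28 + 45 = 73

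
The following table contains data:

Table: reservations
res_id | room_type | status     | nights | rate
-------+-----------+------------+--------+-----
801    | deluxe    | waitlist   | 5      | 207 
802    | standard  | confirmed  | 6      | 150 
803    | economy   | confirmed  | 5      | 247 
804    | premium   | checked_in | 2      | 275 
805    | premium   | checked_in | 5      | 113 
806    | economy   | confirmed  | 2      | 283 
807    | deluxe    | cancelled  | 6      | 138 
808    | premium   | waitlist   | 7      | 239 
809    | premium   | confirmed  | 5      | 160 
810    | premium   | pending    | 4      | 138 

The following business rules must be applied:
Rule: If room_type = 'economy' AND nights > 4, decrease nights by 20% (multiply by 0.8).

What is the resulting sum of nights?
46.0

Step 1: Find records where room_type = 'economy' AND nights > 4
Step 2: 1 records match, summing to 5
Step 3: After multiplier: 5 × 0.8 = 4.0
Step 4: Unaffected records sum: 42
Step 5: Final sum = 4.0 + 42 = 46.0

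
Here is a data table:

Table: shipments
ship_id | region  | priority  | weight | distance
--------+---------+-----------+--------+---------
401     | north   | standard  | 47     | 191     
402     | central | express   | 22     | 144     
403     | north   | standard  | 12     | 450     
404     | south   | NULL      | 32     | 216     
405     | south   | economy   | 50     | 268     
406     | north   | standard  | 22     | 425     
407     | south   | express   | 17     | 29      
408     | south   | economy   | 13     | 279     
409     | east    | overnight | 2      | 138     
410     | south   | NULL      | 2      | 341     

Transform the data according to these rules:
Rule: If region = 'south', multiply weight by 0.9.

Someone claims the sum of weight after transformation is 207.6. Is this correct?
Yes, the result is correct.

Step 1: Calculate the correct sum after transformation
Step 2: Apply multiplier 0.9 to records where region = 'south'
Step 3: Correct result = 207.6
Step 4: Claimed result = 207.6
Step 5: 207.6 = 207.6 ✓
Conclusion: The claimed result is correct.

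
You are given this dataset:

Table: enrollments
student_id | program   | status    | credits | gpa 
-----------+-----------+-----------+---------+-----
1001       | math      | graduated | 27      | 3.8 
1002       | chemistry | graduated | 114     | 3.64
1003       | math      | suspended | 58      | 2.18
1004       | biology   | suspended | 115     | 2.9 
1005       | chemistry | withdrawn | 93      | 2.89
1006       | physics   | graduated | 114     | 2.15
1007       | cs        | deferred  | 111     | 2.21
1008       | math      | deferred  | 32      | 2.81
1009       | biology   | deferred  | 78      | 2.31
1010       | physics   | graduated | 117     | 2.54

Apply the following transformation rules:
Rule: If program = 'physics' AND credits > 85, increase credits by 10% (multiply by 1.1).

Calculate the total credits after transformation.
882.1

Step 1: Find records where program = 'physics' AND credits > 85
Step 2: 2 records match, summing to 231
Step 3: After multiplier: 231 × 1.1 = 254.1
Step 4: Unaffected records sum: 628
Step 5: Final sum = 254.1 + 628 = 882.1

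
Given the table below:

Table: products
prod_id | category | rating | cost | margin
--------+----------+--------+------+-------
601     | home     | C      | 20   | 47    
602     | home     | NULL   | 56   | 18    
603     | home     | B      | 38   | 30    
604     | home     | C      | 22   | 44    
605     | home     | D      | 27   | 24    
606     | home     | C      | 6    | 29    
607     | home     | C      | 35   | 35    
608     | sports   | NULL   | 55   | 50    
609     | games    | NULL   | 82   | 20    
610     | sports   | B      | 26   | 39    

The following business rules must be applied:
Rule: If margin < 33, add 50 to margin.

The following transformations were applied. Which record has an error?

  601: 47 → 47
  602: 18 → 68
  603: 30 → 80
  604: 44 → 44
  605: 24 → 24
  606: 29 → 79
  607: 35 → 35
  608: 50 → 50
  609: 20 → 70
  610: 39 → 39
Record 605 has an error. The correct transformed value should be 74, not 24.

Step 1: Check each record against the rule
Step 2: Record 605 has margin = 24
Step 3: Since 24 < 33, the bonus should have been applied
Step 4: Correct value = 74, but claimed value = 24
Conclusion: Record 605 has the error.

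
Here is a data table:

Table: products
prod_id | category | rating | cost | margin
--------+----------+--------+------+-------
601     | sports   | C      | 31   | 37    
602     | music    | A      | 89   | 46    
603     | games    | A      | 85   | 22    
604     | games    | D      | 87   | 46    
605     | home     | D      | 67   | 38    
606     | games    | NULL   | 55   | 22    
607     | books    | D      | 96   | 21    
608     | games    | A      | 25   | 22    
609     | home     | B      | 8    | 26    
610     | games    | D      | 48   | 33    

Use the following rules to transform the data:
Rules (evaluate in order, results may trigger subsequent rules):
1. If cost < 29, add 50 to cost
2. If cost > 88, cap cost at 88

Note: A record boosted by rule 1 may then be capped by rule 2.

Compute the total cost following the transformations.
682

Step 1: Apply rule 1 to records with cost < 29
  - 2 records get bonus of 50
  - Of these, 0 records then exceed 88 and get capped
Step 2: Apply rule 2 to records with cost > 88
  - 2 records (original) are capped
Step 3: Calculate final sum = 682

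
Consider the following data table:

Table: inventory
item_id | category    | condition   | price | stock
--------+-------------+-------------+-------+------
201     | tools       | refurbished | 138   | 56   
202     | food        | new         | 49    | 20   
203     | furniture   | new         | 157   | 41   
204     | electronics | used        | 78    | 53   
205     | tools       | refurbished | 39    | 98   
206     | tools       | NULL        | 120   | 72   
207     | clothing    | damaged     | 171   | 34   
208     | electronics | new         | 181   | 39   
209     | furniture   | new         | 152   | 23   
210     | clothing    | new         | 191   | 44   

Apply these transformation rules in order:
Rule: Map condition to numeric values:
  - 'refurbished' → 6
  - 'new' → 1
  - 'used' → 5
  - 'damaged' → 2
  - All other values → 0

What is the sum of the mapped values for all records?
24

Step 1: Apply mapping to each record
Step 2: Count by status:
  'refurbished': 2 records × 6 = 12
  'new': 5 records × 1 = 5
  'used': 1 records × 5 = 5
  'damaged': 1 records × 2 = 2
Step 3: Sum all mapped values = 24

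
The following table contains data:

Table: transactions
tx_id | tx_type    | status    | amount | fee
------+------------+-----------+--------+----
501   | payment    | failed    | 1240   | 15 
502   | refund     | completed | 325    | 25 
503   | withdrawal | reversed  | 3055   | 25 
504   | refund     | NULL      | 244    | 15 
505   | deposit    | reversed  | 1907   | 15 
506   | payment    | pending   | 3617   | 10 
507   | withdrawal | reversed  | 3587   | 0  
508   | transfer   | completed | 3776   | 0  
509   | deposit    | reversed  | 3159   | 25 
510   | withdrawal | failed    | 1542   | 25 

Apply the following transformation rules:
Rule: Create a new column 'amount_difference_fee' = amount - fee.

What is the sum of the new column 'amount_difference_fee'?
22297

Step 1: For each record, compute amount - fee
Example calculations:
  1240 - 15 = 1225
  325 - 25 = 300
  3055 - 25 = 3030
  ...
Step 2: Sum all derived values
Step 3: Total = 22297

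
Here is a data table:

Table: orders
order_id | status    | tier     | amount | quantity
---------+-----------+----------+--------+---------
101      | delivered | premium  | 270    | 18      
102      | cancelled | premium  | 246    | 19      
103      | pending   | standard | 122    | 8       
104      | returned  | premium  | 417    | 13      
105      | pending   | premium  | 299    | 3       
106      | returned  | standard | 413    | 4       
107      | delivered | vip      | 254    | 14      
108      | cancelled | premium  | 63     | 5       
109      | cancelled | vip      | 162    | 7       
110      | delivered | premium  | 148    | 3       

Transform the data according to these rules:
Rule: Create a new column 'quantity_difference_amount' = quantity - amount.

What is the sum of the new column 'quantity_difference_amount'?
-2300

Step 1: For each record, compute quantity - amount
Example calculations:
  18 - 270 = -252
  19 - 246 = -227
  8 - 122 = -114
  ...
Step 2: Sum all derived values
Step 3: Total = -2300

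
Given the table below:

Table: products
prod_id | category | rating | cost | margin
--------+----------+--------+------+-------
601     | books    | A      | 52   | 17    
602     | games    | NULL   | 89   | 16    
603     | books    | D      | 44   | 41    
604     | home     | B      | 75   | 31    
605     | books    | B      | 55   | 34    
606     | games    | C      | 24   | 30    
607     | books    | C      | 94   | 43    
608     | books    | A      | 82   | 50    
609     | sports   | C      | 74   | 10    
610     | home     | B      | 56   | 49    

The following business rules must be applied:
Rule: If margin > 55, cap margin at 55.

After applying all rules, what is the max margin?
50

Step 1: Original maximum margin = 50
Step 2: Check cap of 55 against maximum
Step 3: No records exceed the cap (max 50 <= cap 55), so no capping applies
Step 4: Maximum after transformation = 50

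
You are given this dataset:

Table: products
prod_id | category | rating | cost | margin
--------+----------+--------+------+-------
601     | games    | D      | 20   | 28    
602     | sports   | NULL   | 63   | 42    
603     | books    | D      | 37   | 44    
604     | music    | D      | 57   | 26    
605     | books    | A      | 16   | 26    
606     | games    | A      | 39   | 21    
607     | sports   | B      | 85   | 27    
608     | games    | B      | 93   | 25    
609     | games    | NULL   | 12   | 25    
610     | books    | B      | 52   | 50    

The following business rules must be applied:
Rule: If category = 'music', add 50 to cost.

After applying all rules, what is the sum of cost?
524

Step 1: Count records where category = 'music': 1
Step 2: Total bonus added: 1 × 50 = 50
Step 3: Original sum of cost: 474
Step 4: Final sum = 474 + 50 = 524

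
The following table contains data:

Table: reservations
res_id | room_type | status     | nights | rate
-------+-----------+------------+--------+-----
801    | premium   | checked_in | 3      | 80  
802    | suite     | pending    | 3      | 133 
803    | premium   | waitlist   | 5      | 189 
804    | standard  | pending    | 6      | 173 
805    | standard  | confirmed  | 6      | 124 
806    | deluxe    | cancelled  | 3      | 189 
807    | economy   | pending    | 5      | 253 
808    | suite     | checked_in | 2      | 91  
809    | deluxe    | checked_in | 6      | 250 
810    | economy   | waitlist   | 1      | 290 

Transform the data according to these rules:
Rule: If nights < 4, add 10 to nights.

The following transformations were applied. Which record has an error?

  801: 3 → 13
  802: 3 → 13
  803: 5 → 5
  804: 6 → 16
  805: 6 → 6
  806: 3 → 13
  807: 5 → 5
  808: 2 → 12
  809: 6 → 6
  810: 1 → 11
Record 804 has an error. The correct transformed value should be 6, not 16.

Step 1: Check each record against the rule
Step 2: Record 804 has nights = 6
Step 3: Since 6 >= 4, the bonus should not have been applied
Step 4: Correct value = 6, but claimed value = 16
Conclusion: Record 804 has the error.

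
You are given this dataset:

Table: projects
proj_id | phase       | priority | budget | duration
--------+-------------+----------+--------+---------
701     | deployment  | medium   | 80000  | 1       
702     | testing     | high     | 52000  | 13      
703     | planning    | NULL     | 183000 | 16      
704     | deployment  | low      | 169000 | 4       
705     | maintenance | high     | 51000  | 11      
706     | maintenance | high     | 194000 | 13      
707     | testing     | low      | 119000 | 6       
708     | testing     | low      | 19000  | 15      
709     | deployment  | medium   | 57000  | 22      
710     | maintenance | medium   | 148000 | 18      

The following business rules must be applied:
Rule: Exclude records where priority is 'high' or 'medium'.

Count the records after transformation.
4

Step 1: Count records to exclude
  - 3 (high) + 3 (medium) = 6 records
Step 2: Total records: 10
Step 3: Remaining = 10 - 6 = 4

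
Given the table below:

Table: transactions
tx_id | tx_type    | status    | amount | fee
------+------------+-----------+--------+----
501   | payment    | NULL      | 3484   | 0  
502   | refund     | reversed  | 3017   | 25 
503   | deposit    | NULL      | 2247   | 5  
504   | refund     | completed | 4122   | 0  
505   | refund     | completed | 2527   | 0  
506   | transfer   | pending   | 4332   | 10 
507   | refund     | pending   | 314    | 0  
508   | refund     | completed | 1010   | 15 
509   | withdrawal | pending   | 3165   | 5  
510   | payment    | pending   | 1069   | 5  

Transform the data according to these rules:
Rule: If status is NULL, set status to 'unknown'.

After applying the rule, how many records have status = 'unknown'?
2

Step 1: Count records where status IS NULL
Step 2: Found 2 records with NULL status
Step 3: These records will have status set to 'unknown'
Step 4: Records already having status = 'unknown': 0
Step 5: Answer: 2 + 0 = 2 records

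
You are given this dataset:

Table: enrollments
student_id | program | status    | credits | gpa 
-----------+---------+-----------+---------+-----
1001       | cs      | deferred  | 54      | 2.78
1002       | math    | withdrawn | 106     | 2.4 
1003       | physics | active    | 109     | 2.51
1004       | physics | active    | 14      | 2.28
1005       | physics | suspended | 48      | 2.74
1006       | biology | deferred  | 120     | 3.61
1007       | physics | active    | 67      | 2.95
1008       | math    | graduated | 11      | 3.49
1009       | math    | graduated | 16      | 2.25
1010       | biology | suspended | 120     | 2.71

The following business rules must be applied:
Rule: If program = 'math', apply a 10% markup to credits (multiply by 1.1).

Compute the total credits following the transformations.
678.3

Step 1: Records with program = 'math' have total credits = 133
Step 2: Apply multiplier: 133 × 1.1 = 146.3
Step 3: Other records total: 532
Step 4: Final sum = 146.3 + 532 = 678.3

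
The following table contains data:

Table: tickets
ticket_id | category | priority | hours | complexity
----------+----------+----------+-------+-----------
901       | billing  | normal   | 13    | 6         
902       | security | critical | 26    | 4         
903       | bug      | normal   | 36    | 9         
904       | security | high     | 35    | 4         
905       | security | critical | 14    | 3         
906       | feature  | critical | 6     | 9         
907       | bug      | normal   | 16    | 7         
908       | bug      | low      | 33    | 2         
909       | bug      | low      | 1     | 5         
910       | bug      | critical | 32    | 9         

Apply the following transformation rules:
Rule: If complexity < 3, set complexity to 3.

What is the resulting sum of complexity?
59

Step 1: 1 records have complexity < 3
Step 2: These records originally summed to 2
Step 3: After setting to minimum: 1 × 3 = 3
Step 4: Unaffected records sum: 56
Step 5: Final sum = 3 + 56 = 59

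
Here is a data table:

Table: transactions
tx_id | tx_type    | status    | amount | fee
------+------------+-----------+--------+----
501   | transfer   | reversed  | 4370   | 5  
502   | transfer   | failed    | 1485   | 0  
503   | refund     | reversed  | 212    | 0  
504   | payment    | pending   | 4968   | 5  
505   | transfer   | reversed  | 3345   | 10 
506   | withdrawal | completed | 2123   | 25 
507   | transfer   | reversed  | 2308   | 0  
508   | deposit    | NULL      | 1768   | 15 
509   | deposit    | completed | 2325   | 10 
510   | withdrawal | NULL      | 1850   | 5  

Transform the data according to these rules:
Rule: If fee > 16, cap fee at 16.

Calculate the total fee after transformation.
66

Step 1: 1 records have fee > 16
Step 2: These records originally summed to 25
Step 3: After capping: 1 × 16 = 16
Step 4: Unaffected records sum: 50
Step 5: Final sum = 16 + 50 = 66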